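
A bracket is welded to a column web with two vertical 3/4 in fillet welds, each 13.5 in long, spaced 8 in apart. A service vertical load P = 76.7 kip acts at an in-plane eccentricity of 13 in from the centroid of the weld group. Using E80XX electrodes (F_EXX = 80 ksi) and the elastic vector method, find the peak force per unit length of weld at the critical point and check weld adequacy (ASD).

Total weld length L_w = 27 in. Treat welds as unit-width lines.
Polar moment about centroid: J = 2[d³/12 + d(b/2)²] = 2[13.5³/12 + 13.5×4²] = 842.1 in³.
Direct shear f_v = P/L_w = 76.7 / 27 = 2.841 kip/in (vertical).
Torsion M = P·e = 76.7 × 13 = 997.1 kip·in.
Critical point at (x, y) = (4, 6.75) from centroid. f_tx = M·y/J = 7.993 kip/in; f_ty = M·x/J = 4.736 kip/in.
Resultant f_max = √[f_tx² + (f_v + f_ty)²] = √[7.993² + (2.841 + 4.736)²] = 11.01 kip/in.
Capacity per unit length: r_n/Ω = (1/2.0) × 0.6 × 80 × (0.707 × 0.75) = 12.73 kip/in.
11.01 ≤ 12.73 → adequate.

f_max ≈ 11 kip/in; adequate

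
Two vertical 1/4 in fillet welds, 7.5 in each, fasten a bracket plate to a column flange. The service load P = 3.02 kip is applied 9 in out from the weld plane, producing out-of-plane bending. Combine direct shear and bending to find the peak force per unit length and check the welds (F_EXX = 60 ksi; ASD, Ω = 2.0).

L_w = 2 × 7.5 = 15 in; section modulus (unit throat) S = 2 × L²/6 = 18.75 in².
Direct shear f_v = P/L_w = 3.02/15 = 0.2013 kip/in.
Moment M = P × e = 3.02 × 9 = 27.18 kip·in; bending f_b = M/S = 1.45 kip/in.
f_max = √(f_v² + f_b²) = √(0.2013² + 1.45²) = 1.464 kip/in.
r_n/Ω = (1/2.0) × 0.6 × 60 × (0.707 × 0.25) = 3.181 kip/in → adequate.

f_max ≈ 1.46 kip/in; adequate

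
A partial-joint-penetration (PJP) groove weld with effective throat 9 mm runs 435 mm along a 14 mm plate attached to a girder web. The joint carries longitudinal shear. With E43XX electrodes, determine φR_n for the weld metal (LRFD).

φR_n ≈ 758 kN

E43XX → F_EXX = 430 MPa.
Effective throat (given) t_e = 9 mm.
A_we = 9 × 435 = 3915 mm².
F_nw = 0.6 F_EXX = 258 MPa.
φR_n = 0.75 × 258 × 3915 × 10⁻³ = 757.6 kN.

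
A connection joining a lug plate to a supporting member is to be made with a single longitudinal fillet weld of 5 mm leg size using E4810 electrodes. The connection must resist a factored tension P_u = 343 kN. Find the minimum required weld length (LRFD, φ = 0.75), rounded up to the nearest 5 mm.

L = 450 mm

E48XX → F_EXX = 480 MPa.
Throat t_e = 0.707 × 5 = 3.535 mm.
φr_n = 0.75 × 0.6 × 480 × 3.535 × 10⁻³ = 0.7636 kN/mm.
L_req = P_u / φr_n = 343 / 0.7636 = 449.2 mm total.
Round up → use L = 450 mm.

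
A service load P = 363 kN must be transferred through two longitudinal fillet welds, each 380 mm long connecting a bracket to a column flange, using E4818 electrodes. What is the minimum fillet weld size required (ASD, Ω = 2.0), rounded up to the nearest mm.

E48XX → F_EXX = 480 MPa.
Total weld length L = 760 mm.
Required throat t_e = P × Ω / (0.6 F_EXX × L) = 363 × 2.0 / (0.6 × 480 × 760 × 10⁻³) = 3.317 mm.
Required leg w = t_e / 0.707 = 4.691 mm → use 5 mm.

w = 5 mm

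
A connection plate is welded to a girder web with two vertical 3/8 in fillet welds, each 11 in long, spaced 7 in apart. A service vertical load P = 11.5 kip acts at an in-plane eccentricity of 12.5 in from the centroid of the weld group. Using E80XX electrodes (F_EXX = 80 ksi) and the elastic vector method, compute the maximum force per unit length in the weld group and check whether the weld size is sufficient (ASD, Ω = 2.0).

Total weld length L_w = 22 in. Treat welds as unit-width lines.
Polar moment about centroid: J = 2[d³/12 + d(b/2)²] = 2[11³/12 + 11×3.5²] = 491.3 in³.
Direct shear f_v = P/L_w = 11.5 / 22 = 0.5227 kip/in (vertical).
Torsion M = P·e = 11.5 × 12.5 = 143.75 kip·in.
Critical point at (x, y) = (3.5, 5.5) from centroid. f_tx = M·y/J = 1.609 kip/in; f_ty = M·x/J = 1.024 kip/in.
Resultant f_max = √[f_tx² + (f_v + f_ty)²] = √[1.609² + (0.5227 + 1.024)²] = 2.232 kip/in.
Capacity per unit length: r_n/Ω = (1/2.0) × 0.6 × 80 × (0.707 × 0.375) = 6.363 kip/in.
2.232 ≤ 6.363 → adequate.

f_max ≈ 2.23 kip/in; adequate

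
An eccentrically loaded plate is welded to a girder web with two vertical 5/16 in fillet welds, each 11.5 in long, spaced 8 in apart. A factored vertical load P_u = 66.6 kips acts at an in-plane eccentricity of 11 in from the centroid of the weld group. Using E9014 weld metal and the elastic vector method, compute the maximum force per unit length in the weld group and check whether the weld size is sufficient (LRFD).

E90XX → F_EXX = 90 ksi.
Total weld length L_w = 23 in. Treat welds as unit-width lines.
Polar moment about centroid: J = 2[d³/12 + d(b/2)²] = 2[11.5³/12 + 11.5×4²] = 621.5 in³.
Direct shear f_v = P/L_w = 66.6 / 23 = 2.896 kip/in (vertical).
Torsion M = P·e = 66.6 × 11 = 732.6 kip·in.
Critical point at (x, y) = (4, 5.75) from centroid. f_tx = M·y/J = 6.778 kip/in; f_ty = M·x/J = 4.715 kip/in.
Resultant f_max = √[f_tx² + (f_v + f_ty)²] = √[6.778² + (2.896 + 4.715)²] = 10.19 kip/in.
Capacity per unit length: φr_n = 0.75 × 0.6 × 90 × (0.707 × 0.3125) = 8.948 kip/in.
10.19 > 8.948 → NOT adequate.

f_max ≈ 10.2 kip/in; NOT adequate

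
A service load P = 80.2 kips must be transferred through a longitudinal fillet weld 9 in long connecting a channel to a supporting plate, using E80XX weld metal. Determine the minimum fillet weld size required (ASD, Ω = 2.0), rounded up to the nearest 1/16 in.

E80XX → F_EXX = 80 ksi.
Total weld length L = 9 in.
Required throat t_e = P × Ω / (0.6 F_EXX × L) = 80.2 × 2.0 / (0.6 × 80 × 9) = 0.3713 in.
Required leg w = t_e / 0.707 = 0.5252 in → use 9/16 in.

w = 9/16 in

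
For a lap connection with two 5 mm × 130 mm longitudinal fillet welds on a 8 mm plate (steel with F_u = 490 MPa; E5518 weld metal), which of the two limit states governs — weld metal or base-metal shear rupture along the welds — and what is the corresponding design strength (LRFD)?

φR_n ≈ 227 kN (weld metal governs)

E55XX → F_EXX = 550 MPa.
t_e = 0.707 × 5 = 3.535 mm; L = 260 mm.
Weld metal: φR_n = 0.75 × 0.6 × 550 × 3.535 × 260 × 10⁻³ = 227.5 kN.
Base metal (shear rupture): φR_n = 0.75 × 0.6 × 490 × 8 × 260 × 10⁻³ = 458.6 kN.
Governing: weld metal.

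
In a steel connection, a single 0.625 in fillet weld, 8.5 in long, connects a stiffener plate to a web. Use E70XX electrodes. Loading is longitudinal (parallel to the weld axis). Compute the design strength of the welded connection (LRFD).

E70XX → F_EXX = 70 ksi.
Effective throat t_e = 0.707 × 0.625 = 0.4419 in.
Total length L = 8.5 in; A_we = 0.4419 × 8.5 = 3.756 in².
F_nw = 0.6 F_EXX = 0.6 × 70 = 42 ksi.
φR_n = 0.75 × 42 × 3.756 = 118.3 kips.

φR_n ≈ 118 kips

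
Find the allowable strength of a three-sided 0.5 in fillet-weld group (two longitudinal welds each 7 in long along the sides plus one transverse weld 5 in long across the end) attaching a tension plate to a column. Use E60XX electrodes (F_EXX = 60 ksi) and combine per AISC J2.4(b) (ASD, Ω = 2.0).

t_e = 0.707 × 0.5 = 0.3535 in.
R_nwl = 0.6 × 60 × 0.3535 × 14 = 178.2 kip (longitudinal, 2 welds).
R_nwt = 0.6 × 60 × 0.3535 × 5 = 63.63 kip (transverse, base value).
(i) R_nwl + R_nwt = 241.8 kip; (ii) 0.85 R_nwl + 1.5 R_nwt = 246.9 kip.
R_n = max = 246.9 kip [governs: (ii)]; R_n/Ω = 123.4 kip.

R_n/Ω ≈ 123 kip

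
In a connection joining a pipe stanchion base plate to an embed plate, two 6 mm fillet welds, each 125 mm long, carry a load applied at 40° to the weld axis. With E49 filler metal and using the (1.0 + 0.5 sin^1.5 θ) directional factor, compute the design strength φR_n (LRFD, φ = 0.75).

E49XX → F_EXX = 490 MPa.
t_e = 0.707 × 6 = 4.242 mm; A_we = 4.242 × 250 = 1060 mm².
Directional factor: 1.0 + 0.5 sin^1.5(40°) = 1.258.
F_nw = 0.6 × 490 × 1.258 = 369.8 MPa.
φR_n = 0.75 × 369.8 × 1060 × 10⁻³ = 294.1 kN.

φR_n ≈ 294 kN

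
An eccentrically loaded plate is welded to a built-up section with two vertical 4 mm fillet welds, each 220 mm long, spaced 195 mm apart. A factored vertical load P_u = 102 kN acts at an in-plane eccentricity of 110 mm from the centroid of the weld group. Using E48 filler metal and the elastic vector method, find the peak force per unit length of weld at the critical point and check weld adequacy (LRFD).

E48XX → F_EXX = 480 MPa.
Total weld length L_w = 440 mm. Treat welds as unit-width lines.
Polar moment about centroid: J = 2[d³/12 + d(b/2)²] = 2[220³/12 + 220×97.5²] = 5957000 mm³.
Direct shear f_v = P/L_w = 102×10³ / 440 = 231.8 N/mm (vertical).
Torsion M = P·e = 102×10³ × 110 = 11220000 N·mm.
Critical point at (x, y) = (97.5, 110) from centroid. f_tx = M·y/J = 207.2 N/mm; f_ty = M·x/J = 183.6 N/mm.
Resultant f_max = √[f_tx² + (f_v + f_ty)²] = √[207.2² + (231.8 + 183.6)²] = 464.2 N/mm.
Capacity per unit length: φr_n = 0.75 × 0.6 × 480 × (0.707 × 4) = 610.8 N/mm.
464.2 ≤ 610.8 → adequate.

f_max ≈ 464 N/mm; adequate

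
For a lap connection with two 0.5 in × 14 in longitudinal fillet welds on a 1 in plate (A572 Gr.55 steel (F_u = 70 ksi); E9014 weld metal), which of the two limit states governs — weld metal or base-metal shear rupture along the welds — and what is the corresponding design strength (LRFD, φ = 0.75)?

E90XX → F_EXX = 90 ksi.
t_e = 0.707 × 0.5 = 0.3535 in; L = 28 in.
Weld metal: φR_n = 0.75 × 0.6 × 90 × 0.3535 × 28 = 400.9 kip.
Base metal (shear rupture): φR_n = 0.75 × 0.6 × 70 × 1 × 28 = 882 kip.
Governing: weld metal.

φR_n ≈ 401 kip (weld metal governs)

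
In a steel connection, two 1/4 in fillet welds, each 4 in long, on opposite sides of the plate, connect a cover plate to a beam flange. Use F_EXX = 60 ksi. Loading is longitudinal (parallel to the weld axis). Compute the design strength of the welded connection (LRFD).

Effective throat t_e = 0.707 × 0.25 = 0.1767 in.
Total length L = 8 in; A_we = 0.1767 × 8 = 1.414 in².
F_nw = 0.6 F_EXX = 0.6 × 60 = 36 ksi.
φR_n = 0.75 × 36 × 1.414 = 38.18 kip.

φR_n ≈ 38.2 kip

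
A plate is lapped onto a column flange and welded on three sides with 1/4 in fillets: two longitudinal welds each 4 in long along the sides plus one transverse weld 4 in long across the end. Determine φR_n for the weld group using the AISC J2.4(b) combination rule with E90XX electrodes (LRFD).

φR_n ≈ 91.6 kip

E90XX → F_EXX = 90 ksi.
t_e = 0.707 × 0.25 = 0.1767 in.
R_nwl = 0.6 × 90 × 0.1767 × 8 = 76.36 kip (longitudinal, 2 welds).
R_nwt = 0.6 × 90 × 0.1767 × 4 = 38.18 kip (transverse, base value).
(i) R_nwl + R_nwt = 114.5 kip; (ii) 0.85 R_nwl + 1.5 R_nwt = 122.2 kip.
R_n = max = 122.2 kip [governs: (ii)]; φR_n = 91.63 kip.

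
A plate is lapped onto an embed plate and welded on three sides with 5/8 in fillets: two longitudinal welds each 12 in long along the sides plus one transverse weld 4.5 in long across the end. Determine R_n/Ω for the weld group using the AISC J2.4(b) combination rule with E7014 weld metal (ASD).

R_n/Ω ≈ 264 kips

E70XX → F_EXX = 70 ksi.
t_e = 0.707 × 0.625 = 0.4419 in.
R_nwl = 0.6 × 70 × 0.4419 × 24 = 445.4 kips (longitudinal, 2 welds).
R_nwt = 0.6 × 70 × 0.4419 × 4.5 = 83.51 kips (transverse, base value).
(i) R_nwl + R_nwt = 528.9 kips; (ii) 0.85 R_nwl + 1.5 R_nwt = 503.9 kips.
R_n = max = 528.9 kips [governs: (i)]; R_n/Ω = 264.5 kips.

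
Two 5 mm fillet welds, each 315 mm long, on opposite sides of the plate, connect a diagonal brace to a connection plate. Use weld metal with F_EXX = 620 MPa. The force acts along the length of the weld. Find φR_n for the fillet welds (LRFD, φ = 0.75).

φR_n ≈ 621 kN

Effective throat t_e = 0.707 × 5 = 3.535 mm.
Total length L = 630 mm; A_we = 3.535 × 630 = 2227 mm².
F_nw = 0.6 F_EXX = 0.6 × 620 = 372 MPa.
φR_n = 0.75 × 372 × 2227 × 10⁻³ = 621.3 kN.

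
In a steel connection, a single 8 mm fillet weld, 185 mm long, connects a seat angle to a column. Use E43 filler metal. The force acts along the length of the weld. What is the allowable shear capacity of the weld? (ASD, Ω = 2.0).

E43XX → F_EXX = 430 MPa.
Effective throat t_e = 0.707 × 8 = 5.656 mm.
Total length L = 185 mm; A_we = 5.656 × 185 = 1046 mm².
F_nw = 0.6 F_EXX = 0.6 × 430 = 258 MPa.
R_n = 258 × 1046 × 10⁻³ = 270 kN; R_n/Ω = 270/2.0 = 135 kN.

R_n/Ω ≈ 135 kN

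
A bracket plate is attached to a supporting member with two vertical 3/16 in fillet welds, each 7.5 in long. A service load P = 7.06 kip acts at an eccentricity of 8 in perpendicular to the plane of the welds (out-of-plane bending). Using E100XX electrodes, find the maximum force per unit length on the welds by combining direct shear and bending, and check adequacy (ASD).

E100XX → F_EXX = 100 ksi.
L_w = 2 × 7.5 = 15 in; section modulus (unit throat) S = 2 × L²/6 = 18.75 in².
Direct shear f_v = P/L_w = 7.06/15 = 0.4707 kip/in.
Moment M = P × e = 7.06 × 8 = 56.48 kip·in; bending f_b = M/S = 3.012 kip/in.
f_max = √(f_v² + f_b²) = √(0.4707² + 3.012²) = 3.049 kip/in.
r_n/Ω = (1/2.0) × 0.6 × 100 × (0.707 × 0.1875) = 3.977 kip/in → adequate.

f_max ≈ 3.05 kip/in; adequate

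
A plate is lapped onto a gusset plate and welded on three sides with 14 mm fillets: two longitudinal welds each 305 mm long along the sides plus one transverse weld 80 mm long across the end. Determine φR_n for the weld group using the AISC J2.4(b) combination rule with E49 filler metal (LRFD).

E49XX → F_EXX = 490 MPa.
t_e = 0.707 × 14 = 9.898 mm.
R_nwl = 0.6 × 490 × 9.898 × 610 × 10⁻³ = 1775 kN (longitudinal, 2 welds).
R_nwt = 0.6 × 490 × 9.898 × 80 × 10⁻³ = 232.8 kN (transverse, base value).
(i) R_nwl + R_nwt = 2008 kN; (ii) 0.85 R_nwl + 1.5 R_nwt = 1858 kN.
R_n = max = 2008 kN [governs: (i)]; φR_n = 1506 kN.

φR_n ≈ 1510 kN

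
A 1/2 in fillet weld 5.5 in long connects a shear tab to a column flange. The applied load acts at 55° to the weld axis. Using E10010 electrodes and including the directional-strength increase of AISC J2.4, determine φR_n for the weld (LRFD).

E100XX → F_EXX = 100 ksi.
t_e = 0.707 × 0.5 = 0.3535 in; A_we = 0.3535 × 5.5 = 1.944 in².
Directional factor: 1.0 + 0.5 sin^1.5(55°) = 1.371.
F_nw = 0.6 × 100 × 1.371 = 82.24 ksi.
φR_n = 0.75 × 82.24 × 1.944 = 119.9 kip.

φR_n ≈ 120 kip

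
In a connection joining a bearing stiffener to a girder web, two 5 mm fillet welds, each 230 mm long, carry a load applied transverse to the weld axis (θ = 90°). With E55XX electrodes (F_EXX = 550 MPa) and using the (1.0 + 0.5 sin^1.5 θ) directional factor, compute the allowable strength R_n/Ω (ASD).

t_e = 0.707 × 5 = 3.535 mm; A_we = 3.535 × 460 = 1626 mm².
Directional factor: 1.0 + 0.5 sin^1.5(90°) = 1.5.
F_nw = 0.6 × 550 × 1.5 = 495 MPa.
R_n/Ω = (495 × 1626) / 2.0 × 10⁻³ = 402.5 kN.

R_n/Ω ≈ 402 kN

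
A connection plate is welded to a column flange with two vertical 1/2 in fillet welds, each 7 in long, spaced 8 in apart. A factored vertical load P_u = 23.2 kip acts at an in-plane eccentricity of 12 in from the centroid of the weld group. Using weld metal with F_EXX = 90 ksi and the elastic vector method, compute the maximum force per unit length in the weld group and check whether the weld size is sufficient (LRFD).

f_max ≈ 6.6 kip/in; adequate

Total weld length L_w = 14 in. Treat welds as unit-width lines.
Polar moment about centroid: J = 2[d³/12 + d(b/2)²] = 2[7³/12 + 7×4²] = 281.2 in³.
Direct shear f_v = P/L_w = 23.2 / 14 = 1.657 kip/in (vertical).
Torsion M = P·e = 23.2 × 12 = 278.4 kip·in.
Critical point at (x, y) = (4, 3.5) from centroid. f_tx = M·y/J = 3.466 kip/in; f_ty = M·x/J = 3.961 kip/in.
Resultant f_max = √[f_tx² + (f_v + f_ty)²] = √[3.466² + (1.657 + 3.961)²] = 6.601 kip/in.
Capacity per unit length: φr_n = 0.75 × 0.6 × 90 × (0.707 × 0.5) = 14.32 kip/in.
6.601 ≤ 14.32 → adequate.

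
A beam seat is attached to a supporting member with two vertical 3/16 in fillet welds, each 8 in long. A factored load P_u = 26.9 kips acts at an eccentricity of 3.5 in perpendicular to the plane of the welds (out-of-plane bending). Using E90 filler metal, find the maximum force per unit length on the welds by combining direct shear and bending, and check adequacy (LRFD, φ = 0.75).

f_max ≈ 4.72 kip/in; adequate

E90XX → F_EXX = 90 ksi.
L_w = 2 × 8 = 16 in; section modulus (unit throat) S = 2 × L²/6 = 21.33 in².
Direct shear f_v = P/L_w = 26.9/16 = 1.681 kip/in.
Moment M = P × e = 26.9 × 3.5 = 94.15 kip·in; bending f_b = M/S = 4.413 kip/in.
f_max = √(f_v² + f_b²) = √(1.681² + 4.413²) = 4.723 kip/in.
φr_n = 0.75 × 0.6 × 90 × (0.707 × 0.1875) = 5.369 kip/in → adequate.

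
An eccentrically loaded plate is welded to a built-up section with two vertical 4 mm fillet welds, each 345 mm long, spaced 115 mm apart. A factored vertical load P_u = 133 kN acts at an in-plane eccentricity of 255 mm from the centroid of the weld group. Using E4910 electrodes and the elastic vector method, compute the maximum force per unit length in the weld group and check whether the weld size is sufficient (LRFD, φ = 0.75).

f_max ≈ 759 N/mm; NOT adequate

E49XX → F_EXX = 490 MPa.
Total weld length L_w = 690 mm. Treat welds as unit-width lines.
Polar moment about centroid: J = 2[d³/12 + d(b/2)²] = 2[345³/12 + 345×57.5²] = 9125000 mm³.
Direct shear f_v = P/L_w = 133×10³ / 690 = 192.8 N/mm (vertical).
Torsion M = P·e = 133×10³ × 255 = 33915000 N·mm.
Critical point at (x, y) = (57.5, 172.5) from centroid. f_tx = M·y/J = 641.1 N/mm; f_ty = M·x/J = 213.7 N/mm.
Resultant f_max = √[f_tx² + (f_v + f_ty)²] = √[641.1² + (192.8 + 213.7)²] = 759.1 N/mm.
Capacity per unit length: φr_n = 0.75 × 0.6 × 490 × (0.707 × 4) = 623.6 N/mm.
759.1 > 623.6 → NOT adequate.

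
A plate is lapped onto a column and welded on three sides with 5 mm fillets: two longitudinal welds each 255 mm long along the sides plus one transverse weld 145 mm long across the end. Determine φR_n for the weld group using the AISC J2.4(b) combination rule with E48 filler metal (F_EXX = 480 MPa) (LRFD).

t_e = 0.707 × 5 = 3.535 mm.
R_nwl = 0.6 × 480 × 3.535 × 510 × 10⁻³ = 519.2 kN (longitudinal, 2 welds).
R_nwt = 0.6 × 480 × 3.535 × 145 × 10⁻³ = 147.6 kN (transverse, base value).
(i) R_nwl + R_nwt = 666.8 kN; (ii) 0.85 R_nwl + 1.5 R_nwt = 662.8 kN.
R_n = max = 666.8 kN [governs: (i)]; φR_n = 500.1 kN.

φR_n ≈ 500 kN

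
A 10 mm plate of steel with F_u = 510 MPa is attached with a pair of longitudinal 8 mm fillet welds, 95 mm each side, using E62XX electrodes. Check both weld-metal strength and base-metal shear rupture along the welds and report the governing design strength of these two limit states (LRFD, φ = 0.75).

E62XX → F_EXX = 620 MPa.
t_e = 0.707 × 8 = 5.656 mm; L = 190 mm.
Weld metal: φR_n = 0.75 × 0.6 × 620 × 5.656 × 190 × 10⁻³ = 299.8 kN.
Base metal (shear rupture): φR_n = 0.75 × 0.6 × 510 × 10 × 190 × 10⁻³ = 436 kN.
Governing: weld metal.

φR_n ≈ 300 kN (weld metal governs)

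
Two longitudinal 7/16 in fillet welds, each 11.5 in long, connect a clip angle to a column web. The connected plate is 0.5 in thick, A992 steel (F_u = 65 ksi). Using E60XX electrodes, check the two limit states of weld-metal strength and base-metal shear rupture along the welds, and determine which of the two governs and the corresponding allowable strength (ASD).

E60XX → F_EXX = 60 ksi.
t_e = 0.707 × 0.4375 = 0.3093 in; L = 23 in.
Weld metal: R_n/Ω = (1/2.0) × 0.6 × 60 × 0.3093 × 23 = 128.1 kips.
Base metal (shear rupture): R_n/Ω = (1/2.0) × 0.6 × 65 × 0.5 × 23 = 224.2 kips.
Governing: weld metal.

R_n/Ω ≈ 128 kips (weld metal governs)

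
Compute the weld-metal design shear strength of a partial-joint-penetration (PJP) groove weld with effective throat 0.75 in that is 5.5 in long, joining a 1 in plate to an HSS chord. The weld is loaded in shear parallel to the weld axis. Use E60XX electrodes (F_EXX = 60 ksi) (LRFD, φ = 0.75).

φR_n ≈ 111 kip

Effective throat (given) t_e = 0.75 in.
A_we = 0.75 × 5.5 = 4.125 in².
F_nw = 0.6 F_EXX = 36 ksi.
φR_n = 0.75 × 36 × 4.125 = 111.4 kip.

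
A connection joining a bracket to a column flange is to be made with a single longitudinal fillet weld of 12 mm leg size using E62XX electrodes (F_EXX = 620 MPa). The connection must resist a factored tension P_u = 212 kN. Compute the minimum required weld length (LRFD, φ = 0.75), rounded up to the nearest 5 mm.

L = 90 mm

Throat t_e = 0.707 × 12 = 8.484 mm.
φr_n = 0.75 × 0.6 × 620 × 8.484 × 10⁻³ = 2.367 kN/mm.
L_req = P_u / φr_n = 212 / 2.367 = 89.56 mm total.
Round up → use L = 90 mm.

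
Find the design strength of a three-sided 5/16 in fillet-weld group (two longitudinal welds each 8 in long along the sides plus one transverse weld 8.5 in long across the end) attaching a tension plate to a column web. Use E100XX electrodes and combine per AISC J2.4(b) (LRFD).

φR_n ≈ 262 kips

E100XX → F_EXX = 100 ksi.
t_e = 0.707 × 0.3125 = 0.2209 in.
R_nwl = 0.6 × 100 × 0.2209 × 16 = 212.1 kips (longitudinal, 2 welds).
R_nwt = 0.6 × 100 × 0.2209 × 8.5 = 112.7 kips (transverse, base value).
(i) R_nwl + R_nwt = 324.8 kips; (ii) 0.85 R_nwl + 1.5 R_nwt = 349.3 kips.
R_n = max = 349.3 kips [governs: (ii)]; φR_n = 262 kips.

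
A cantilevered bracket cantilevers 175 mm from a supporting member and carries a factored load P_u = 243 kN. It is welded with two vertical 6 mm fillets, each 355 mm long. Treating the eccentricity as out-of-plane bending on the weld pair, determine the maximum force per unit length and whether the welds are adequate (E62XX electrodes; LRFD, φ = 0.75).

f_max ≈ 1070 N/mm; adequate

E62XX → F_EXX = 620 MPa.
L_w = 2 × 355 = 710 mm; section modulus (unit throat) S = 2 × L²/6 = 42010 mm².
Direct shear f_v = P/L_w = 243×10³/710 = 342.3 N/mm.
Moment M = P × e = 243×10³ × 175 = 42525000 N·mm; bending f_b = M/S = 1012 N/mm.
f_max = √(f_v² + f_b²) = √(342.3² + 1012²) = 1069 N/mm.
φr_n = 0.75 × 0.6 × 620 × (0.707 × 6) = 1184 N/mm → adequate.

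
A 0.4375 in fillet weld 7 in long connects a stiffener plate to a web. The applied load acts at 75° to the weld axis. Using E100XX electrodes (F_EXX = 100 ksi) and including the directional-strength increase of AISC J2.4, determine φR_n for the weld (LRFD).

φR_n ≈ 144 kips

t_e = 0.707 × 0.4375 = 0.3093 in; A_we = 0.3093 × 7 = 2.165 in².
Directional factor: 1.0 + 0.5 sin^1.5(75°) = 1.475.
F_nw = 0.6 × 100 × 1.475 = 88.48 ksi.
φR_n = 0.75 × 88.48 × 2.165 = 143.7 kips.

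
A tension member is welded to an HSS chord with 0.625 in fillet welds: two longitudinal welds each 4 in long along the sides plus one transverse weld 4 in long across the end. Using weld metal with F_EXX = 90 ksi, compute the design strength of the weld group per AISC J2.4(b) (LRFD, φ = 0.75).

t_e = 0.707 × 0.625 = 0.4419 in.
R_nwl = 0.6 × 90 × 0.4419 × 8 = 190.9 kip (longitudinal, 2 welds).
R_nwt = 0.6 × 90 × 0.4419 × 4 = 95.44 kip (transverse, base value).
(i) R_nwl + R_nwt = 286.3 kip; (ii) 0.85 R_nwl + 1.5 R_nwt = 305.4 kip.
R_n = max = 305.4 kip [governs: (ii)]; φR_n = 229.1 kip.

φR_n ≈ 229 kip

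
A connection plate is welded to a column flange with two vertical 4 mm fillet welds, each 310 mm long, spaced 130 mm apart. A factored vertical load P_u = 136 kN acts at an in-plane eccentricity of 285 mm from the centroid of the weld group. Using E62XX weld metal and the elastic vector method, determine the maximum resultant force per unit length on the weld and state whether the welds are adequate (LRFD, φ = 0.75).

f_max ≈ 965 N/mm; NOT adequate

E62XX → F_EXX = 620 MPa.
Total weld length L_w = 620 mm. Treat welds as unit-width lines.
Polar moment about centroid: J = 2[d³/12 + d(b/2)²] = 2[310³/12 + 310×65²] = 7585000 mm³.
Direct shear f_v = P/L_w = 136×10³ / 620 = 219.4 N/mm (vertical).
Torsion M = P·e = 136×10³ × 285 = 38760000 N·mm.
Critical point at (x, y) = (65, 155) from centroid. f_tx = M·y/J = 792.1 N/mm; f_ty = M·x/J = 332.2 N/mm.
Resultant f_max = √[f_tx² + (f_v + f_ty)²] = √[792.1² + (219.4 + 332.2)²] = 965.2 N/mm.
Capacity per unit length: φr_n = 0.75 × 0.6 × 620 × (0.707 × 4) = 789 N/mm.
965.2 > 789 → NOT adequate.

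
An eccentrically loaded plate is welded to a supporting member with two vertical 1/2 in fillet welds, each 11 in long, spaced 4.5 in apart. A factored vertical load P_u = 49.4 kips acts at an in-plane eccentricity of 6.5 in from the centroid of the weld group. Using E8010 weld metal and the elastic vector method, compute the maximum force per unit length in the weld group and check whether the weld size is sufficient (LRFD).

f_max ≈ 6.9 kip/in; adequate

E80XX → F_EXX = 80 ksi.
Total weld length L_w = 22 in. Treat welds as unit-width lines.
Polar moment about centroid: J = 2[d³/12 + d(b/2)²] = 2[11³/12 + 11×2.25²] = 333.2 in³.
Direct shear f_v = P/L_w = 49.4 / 22 = 2.245 kip/in (vertical).
Torsion M = P·e = 49.4 × 6.5 = 321.1 kip·in.
Critical point at (x, y) = (2.25, 5.5) from centroid. f_tx = M·y/J = 5.3 kip/in; f_ty = M·x/J = 2.168 kip/in.
Resultant f_max = √[f_tx² + (f_v + f_ty)²] = √[5.3² + (2.245 + 2.168)²] = 6.897 kip/in.
Capacity per unit length: φr_n = 0.75 × 0.6 × 80 × (0.707 × 0.5) = 12.73 kip/in.
6.897 ≤ 12.73 → adequate.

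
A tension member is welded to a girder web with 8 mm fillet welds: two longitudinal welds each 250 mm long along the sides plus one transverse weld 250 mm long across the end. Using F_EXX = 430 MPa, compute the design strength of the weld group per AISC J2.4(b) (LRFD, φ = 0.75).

φR_n ≈ 876 kN

t_e = 0.707 × 8 = 5.656 mm.
R_nwl = 0.6 × 430 × 5.656 × 500 × 10⁻³ = 729.6 kN (longitudinal, 2 welds).
R_nwt = 0.6 × 430 × 5.656 × 250 × 10⁻³ = 364.8 kN (transverse, base value).
(i) R_nwl + R_nwt = 1094 kN; (ii) 0.85 R_nwl + 1.5 R_nwt = 1167 kN.
R_n = max = 1167 kN [governs: (ii)]; φR_n = 875.5 kN.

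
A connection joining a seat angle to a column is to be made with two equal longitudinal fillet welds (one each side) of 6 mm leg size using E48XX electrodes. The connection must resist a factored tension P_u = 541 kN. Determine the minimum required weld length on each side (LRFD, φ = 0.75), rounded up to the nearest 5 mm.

E48XX → F_EXX = 480 MPa.
Throat t_e = 0.707 × 6 = 4.242 mm.
φr_n = 0.75 × 0.6 × 480 × 4.242 × 10⁻³ = 0.9163 kN/mm.
L_req = P_u / φr_n = 541 / 0.9163 = 590.4 mm total.
Per side: 590.4 / 2 = 295.2 mm.
Round up → use L = 300 mm on each side.

L = 300 mm on each side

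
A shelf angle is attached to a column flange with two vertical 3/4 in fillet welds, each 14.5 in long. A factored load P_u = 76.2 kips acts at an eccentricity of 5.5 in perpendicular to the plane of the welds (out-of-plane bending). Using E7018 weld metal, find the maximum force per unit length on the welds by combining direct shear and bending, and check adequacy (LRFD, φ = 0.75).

E70XX → F_EXX = 70 ksi.
L_w = 2 × 14.5 = 29 in; section modulus (unit throat) S = 2 × L²/6 = 70.08 in².
Direct shear f_v = P/L_w = 76.2/29 = 2.628 kip/in.
Moment M = P × e = 76.2 × 5.5 = 419.1 kip·in; bending f_b = M/S = 5.98 kip/in.
f_max = √(f_v² + f_b²) = √(2.628² + 5.98²) = 6.532 kip/in.
φr_n = 0.75 × 0.6 × 70 × (0.707 × 0.75) = 16.7 kip/in → adequate.

f_max ≈ 6.53 kip/in; adequate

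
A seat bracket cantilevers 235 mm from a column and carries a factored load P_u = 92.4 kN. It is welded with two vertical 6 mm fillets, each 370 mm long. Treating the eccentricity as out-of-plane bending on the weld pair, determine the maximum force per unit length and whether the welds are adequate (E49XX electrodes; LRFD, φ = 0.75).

f_max ≈ 492 N/mm; adequate

E49XX → F_EXX = 490 MPa.
L_w = 2 × 370 = 740 mm; section modulus (unit throat) S = 2 × L²/6 = 45630 mm².
Direct shear f_v = P/L_w = 92.4×10³/740 = 124.9 N/mm.
Moment M = P × e = 92.4×10³ × 235 = 21714000 N·mm; bending f_b = M/S = 475.8 N/mm.
f_max = √(f_v² + f_b²) = √(124.9² + 475.8²) = 491.9 N/mm.
φr_n = 0.75 × 0.6 × 490 × (0.707 × 6) = 935.4 N/mm → adequate.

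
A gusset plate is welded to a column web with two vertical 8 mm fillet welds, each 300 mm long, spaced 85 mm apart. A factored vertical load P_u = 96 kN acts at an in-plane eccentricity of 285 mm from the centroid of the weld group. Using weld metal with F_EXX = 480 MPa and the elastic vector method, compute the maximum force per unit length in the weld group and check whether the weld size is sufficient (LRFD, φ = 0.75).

Total weld length L_w = 600 mm. Treat welds as unit-width lines.
Polar moment about centroid: J = 2[d³/12 + d(b/2)²] = 2[300³/12 + 300×42.5²] = 5584000 mm³.
Direct shear f_v = P/L_w = 96×10³ / 600 = 160 N/mm (vertical).
Torsion M = P·e = 96×10³ × 285 = 27360000 N·mm.
Critical point at (x, y) = (42.5, 150) from centroid. f_tx = M·y/J = 735 N/mm; f_ty = M·x/J = 208.2 N/mm.
Resultant f_max = √[f_tx² + (f_v + f_ty)²] = √[735² + (160 + 208.2)²] = 822.1 N/mm.
Capacity per unit length: φr_n = 0.75 × 0.6 × 480 × (0.707 × 8) = 1222 N/mm.
822.1 ≤ 1222 → adequate.

f_max ≈ 822 N/mm; adequate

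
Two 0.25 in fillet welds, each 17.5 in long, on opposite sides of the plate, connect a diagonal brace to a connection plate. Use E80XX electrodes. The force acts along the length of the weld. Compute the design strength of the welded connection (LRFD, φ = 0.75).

E80XX → F_EXX = 80 ksi.
Effective throat t_e = 0.707 × 0.25 = 0.1767 in.
Total length L = 35 in; A_we = 0.1767 × 35 = 6.186 in².
F_nw = 0.6 F_EXX = 0.6 × 80 = 48 ksi.
φR_n = 0.75 × 48 × 6.186 = 222.7 kips.

φR_n ≈ 223 kips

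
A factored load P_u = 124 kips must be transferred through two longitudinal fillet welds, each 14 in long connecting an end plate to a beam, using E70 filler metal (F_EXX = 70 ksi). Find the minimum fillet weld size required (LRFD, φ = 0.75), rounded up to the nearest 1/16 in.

Total weld length L = 28 in.
Required throat t_e = P_u / (φ × 0.6 F_EXX × L) = 124 / (0.75 × 0.6 × 70 × 28) = 0.1406 in.
Required leg w = t_e / 0.707 = 0.1989 in → use 1/4 in.

w = 1/4 in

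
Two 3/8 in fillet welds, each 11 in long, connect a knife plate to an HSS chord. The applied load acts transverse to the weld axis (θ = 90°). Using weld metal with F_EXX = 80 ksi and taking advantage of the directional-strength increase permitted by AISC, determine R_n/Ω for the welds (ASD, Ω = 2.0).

t_e = 0.707 × 0.375 = 0.2651 in; A_we = 0.2651 × 22 = 5.833 in².
Directional factor: 1.0 + 0.5 sin^1.5(90°) = 1.5.
F_nw = 0.6 × 80 × 1.5 = 72 ksi.
R_n/Ω = (72 × 5.833) / 2.0 = 210 kips.

R_n/Ω ≈ 210 kips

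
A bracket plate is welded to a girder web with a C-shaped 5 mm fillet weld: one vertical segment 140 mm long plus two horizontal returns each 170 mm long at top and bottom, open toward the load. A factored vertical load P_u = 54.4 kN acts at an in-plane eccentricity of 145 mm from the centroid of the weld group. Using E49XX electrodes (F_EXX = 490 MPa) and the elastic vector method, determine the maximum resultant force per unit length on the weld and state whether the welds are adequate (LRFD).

f_max ≈ 400 N/mm; adequate

Total weld length L_w = 480 mm. Treat welds as unit-width lines.
Centroid: x̄ = 2×170×85 / 480 = 60.21 mm from the vertical weld.
Polar moment about centroid: J = I_x + I_y = [140³/12 + 2×170×70²] + [140×60.21² + 2(170³/12 + 170×24.79²)] = 3430000 mm³.
Direct shear f_v = P/L_w = 54.4×10³ / 480 = 113.3 N/mm (vertical).
Torsion M = P·e = 54.4×10³ × 145 = 7888000 N·mm.
Critical point at (x, y) = (109.8, 70) from centroid. f_tx = M·y/J = 161 N/mm; f_ty = M·x/J = 252.5 N/mm.
Resultant f_max = √[f_tx² + (f_v + f_ty)²] = √[161² + (113.3 + 252.5)²] = 399.7 N/mm.
Capacity per unit length: φr_n = 0.75 × 0.6 × 490 × (0.707 × 5) = 779.5 N/mm.
399.7 ≤ 779.5 → adequate.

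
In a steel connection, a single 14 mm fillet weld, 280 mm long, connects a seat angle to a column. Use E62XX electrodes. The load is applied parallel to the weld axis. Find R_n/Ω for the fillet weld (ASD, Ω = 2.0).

R_n/Ω ≈ 515 kN

E62XX → F_EXX = 620 MPa.
Effective throat t_e = 0.707 × 14 = 9.898 mm.
Total length L = 280 mm; A_we = 9.898 × 280 = 2771 mm².
F_nw = 0.6 F_EXX = 0.6 × 620 = 372 MPa.
R_n = 372 × 2771 × 10⁻³ = 1031 kN; R_n/Ω = 1031/2.0 = 515.5 kN.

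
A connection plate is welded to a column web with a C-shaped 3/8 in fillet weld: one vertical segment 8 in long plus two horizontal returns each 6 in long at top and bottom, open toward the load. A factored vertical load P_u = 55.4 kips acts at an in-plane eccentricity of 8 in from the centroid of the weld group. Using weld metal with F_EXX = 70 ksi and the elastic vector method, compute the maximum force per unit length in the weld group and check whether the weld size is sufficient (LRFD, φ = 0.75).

f_max ≈ 10.4 kip/in; NOT adequate

Total weld length L_w = 20 in. Treat welds as unit-width lines.
Centroid: x̄ = 2×6×3 / 20 = 1.8 in from the vertical weld.
Polar moment about centroid: J = I_x + I_y = [8³/12 + 2×6×4²] + [8×1.8² + 2(6³/12 + 6×1.2²)] = 313.9 in³.
Direct shear f_v = P/L_w = 55.4 / 20 = 2.77 kip/in (vertical).
Torsion M = P·e = 55.4 × 8 = 443.2 kip·in.
Critical point at (x, y) = (4.2, 4) from centroid. f_tx = M·y/J = 5.648 kip/in; f_ty = M·x/J = 5.931 kip/in.
Resultant f_max = √[f_tx² + (f_v + f_ty)²] = √[5.648² + (2.77 + 5.931)²] = 10.37 kip/in.
Capacity per unit length: φr_n = 0.75 × 0.6 × 70 × (0.707 × 0.375) = 8.351 kip/in.
10.37 > 8.351 → NOT adequate.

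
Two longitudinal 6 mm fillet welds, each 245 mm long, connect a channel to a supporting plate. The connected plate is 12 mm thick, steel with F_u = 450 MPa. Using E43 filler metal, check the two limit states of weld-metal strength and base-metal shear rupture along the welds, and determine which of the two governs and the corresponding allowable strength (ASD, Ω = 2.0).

R_n/Ω ≈ 268 kN (weld metal governs)

E43XX → F_EXX = 430 MPa.
t_e = 0.707 × 6 = 4.242 mm; L = 490 mm.
Weld metal: R_n/Ω = (1/2.0) × 0.6 × 430 × 4.242 × 490 × 10⁻³ = 268.1 kN.
Base metal (shear rupture): R_n/Ω = (1/2.0) × 0.6 × 450 × 12 × 490 × 10⁻³ = 793.8 kN.
Governing: weld metal.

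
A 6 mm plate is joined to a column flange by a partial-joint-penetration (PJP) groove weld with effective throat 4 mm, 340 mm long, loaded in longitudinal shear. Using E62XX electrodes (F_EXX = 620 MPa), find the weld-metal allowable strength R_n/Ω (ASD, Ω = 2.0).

Effective throat (given) t_e = 4 mm.
A_we = 4 × 340 = 1360 mm².
F_nw = 0.6 F_EXX = 372 MPa.
R_n/Ω = (372 × 1360) / 2.0 × 10⁻³ = 253 kN.

R_n/Ω ≈ 253 kN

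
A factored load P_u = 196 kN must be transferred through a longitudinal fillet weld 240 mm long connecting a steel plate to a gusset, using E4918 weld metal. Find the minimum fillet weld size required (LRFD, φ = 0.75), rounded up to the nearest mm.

E49XX → F_EXX = 490 MPa.
Total weld length L = 240 mm.
Required throat t_e = P_u / (φ × 0.6 F_EXX × L) = 196 / (0.75 × 0.6 × 490 × 240 × 10⁻³) = 3.704 mm.
Required leg w = t_e / 0.707 = 5.239 mm → use 6 mm.

w = 6 mm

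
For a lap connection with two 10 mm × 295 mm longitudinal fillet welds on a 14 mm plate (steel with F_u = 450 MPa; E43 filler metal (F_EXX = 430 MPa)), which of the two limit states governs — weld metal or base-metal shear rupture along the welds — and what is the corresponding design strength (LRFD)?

t_e = 0.707 × 10 = 7.07 mm; L = 590 mm.
Weld metal: φR_n = 0.75 × 0.6 × 430 × 7.07 × 590 × 10⁻³ = 807.1 kN.
Base metal (shear rupture): φR_n = 0.75 × 0.6 × 450 × 14 × 590 × 10⁻³ = 1673 kN.
Governing: weld metal.

φR_n ≈ 807 kN (weld metal governs)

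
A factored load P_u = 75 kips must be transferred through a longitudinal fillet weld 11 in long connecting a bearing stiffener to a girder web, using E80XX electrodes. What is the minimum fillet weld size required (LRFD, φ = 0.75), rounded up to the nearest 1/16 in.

w = 5/16 in

E80XX → F_EXX = 80 ksi.
Total weld length L = 11 in.
Required throat t_e = P_u / (φ × 0.6 F_EXX × L) = 75 / (0.75 × 0.6 × 80 × 11) = 0.1894 in.
Required leg w = t_e / 0.707 = 0.2679 in → use 5/16 in.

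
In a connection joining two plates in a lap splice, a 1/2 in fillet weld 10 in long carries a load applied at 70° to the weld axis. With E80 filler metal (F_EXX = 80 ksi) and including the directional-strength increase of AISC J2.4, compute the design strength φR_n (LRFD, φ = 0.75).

t_e = 0.707 × 0.5 = 0.3535 in; A_we = 0.3535 × 10 = 3.535 in².
Directional factor: 1.0 + 0.5 sin^1.5(70°) = 1.455.
F_nw = 0.6 × 80 × 1.455 = 69.86 ksi.
φR_n = 0.75 × 69.86 × 3.535 = 185.2 kip.

φR_n ≈ 185 kip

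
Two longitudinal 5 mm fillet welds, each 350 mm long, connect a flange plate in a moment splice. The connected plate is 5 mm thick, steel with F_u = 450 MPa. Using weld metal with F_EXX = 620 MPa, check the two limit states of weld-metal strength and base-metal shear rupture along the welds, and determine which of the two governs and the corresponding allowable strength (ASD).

R_n/Ω ≈ 460 kN (weld metal governs)

t_e = 0.707 × 5 = 3.535 mm; L = 700 mm.
Weld metal: R_n/Ω = (1/2.0) × 0.6 × 620 × 3.535 × 700 × 10⁻³ = 460.3 kN.
Base metal (shear rupture): R_n/Ω = (1/2.0) × 0.6 × 450 × 5 × 700 × 10⁻³ = 472.5 kN.
Governing: weld metal.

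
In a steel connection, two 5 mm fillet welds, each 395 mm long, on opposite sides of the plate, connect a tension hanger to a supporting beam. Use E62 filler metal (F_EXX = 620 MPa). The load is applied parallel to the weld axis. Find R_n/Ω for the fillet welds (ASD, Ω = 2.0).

R_n/Ω ≈ 519 kN

Effective throat t_e = 0.707 × 5 = 3.535 mm.
Total length L = 790 mm; A_we = 3.535 × 790 = 2793 mm².
F_nw = 0.6 F_EXX = 0.6 × 620 = 372 MPa.
R_n = 372 × 2793 × 10⁻³ = 1039 kN; R_n/Ω = 1039/2.0 = 519.4 kN.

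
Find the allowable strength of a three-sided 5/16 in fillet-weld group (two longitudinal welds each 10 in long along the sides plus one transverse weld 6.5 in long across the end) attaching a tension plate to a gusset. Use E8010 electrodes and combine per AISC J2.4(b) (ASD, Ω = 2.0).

E80XX → F_EXX = 80 ksi.
t_e = 0.707 × 0.3125 = 0.2209 in.
R_nwl = 0.6 × 80 × 0.2209 × 20 = 212.1 kip (longitudinal, 2 welds).
R_nwt = 0.6 × 80 × 0.2209 × 6.5 = 68.93 kip (transverse, base value).
(i) R_nwl + R_nwt = 281 kip; (ii) 0.85 R_nwl + 1.5 R_nwt = 283.7 kip.
R_n = max = 283.7 kip [governs: (ii)]; R_n/Ω = 141.8 kip.

R_n/Ω ≈ 142 kip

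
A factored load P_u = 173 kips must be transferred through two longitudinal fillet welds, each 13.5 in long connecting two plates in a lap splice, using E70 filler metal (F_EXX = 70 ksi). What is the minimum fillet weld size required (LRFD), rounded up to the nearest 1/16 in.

Total weld length L = 27 in.
Required throat t_e = P_u / (φ × 0.6 F_EXX × L) = 173 / (0.75 × 0.6 × 70 × 27) = 0.2034 in.
Required leg w = t_e / 0.707 = 0.2877 in → use 5/16 in.

w = 5/16 in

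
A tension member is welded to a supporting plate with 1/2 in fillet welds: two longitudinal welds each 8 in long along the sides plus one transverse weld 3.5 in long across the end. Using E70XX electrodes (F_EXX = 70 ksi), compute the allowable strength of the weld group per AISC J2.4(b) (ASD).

t_e = 0.707 × 0.5 = 0.3535 in.
R_nwl = 0.6 × 70 × 0.3535 × 16 = 237.6 kip (longitudinal, 2 welds).
R_nwt = 0.6 × 70 × 0.3535 × 3.5 = 51.96 kip (transverse, base value).
(i) R_nwl + R_nwt = 289.5 kip; (ii) 0.85 R_nwl + 1.5 R_nwt = 279.9 kip.
R_n = max = 289.5 kip [governs: (i)]; R_n/Ω = 144.8 kip.

R_n/Ω ≈ 145 kip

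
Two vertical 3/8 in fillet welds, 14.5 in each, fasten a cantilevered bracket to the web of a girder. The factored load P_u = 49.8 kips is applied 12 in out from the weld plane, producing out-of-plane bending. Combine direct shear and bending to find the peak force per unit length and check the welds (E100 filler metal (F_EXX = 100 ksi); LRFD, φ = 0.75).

L_w = 2 × 14.5 = 29 in; section modulus (unit throat) S = 2 × L²/6 = 70.08 in².
Direct shear f_v = P/L_w = 49.8/29 = 1.717 kip/in.
Moment M = P × e = 49.8 × 12 = 597.6 kip·in; bending f_b = M/S = 8.527 kip/in.
f_max = √(f_v² + f_b²) = √(1.717² + 8.527²) = 8.698 kip/in.
φr_n = 0.75 × 0.6 × 100 × (0.707 × 0.375) = 11.93 kip/in → adequate.

f_max ≈ 8.7 kip/in; adequate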